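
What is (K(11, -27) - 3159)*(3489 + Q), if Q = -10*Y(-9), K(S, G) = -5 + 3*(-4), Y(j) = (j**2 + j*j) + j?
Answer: -6221784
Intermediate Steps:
Y(j) = j + 2*j**2 (Y(j) = (j**2 + j**2) + j = 2*j**2 + j = j + 2*j**2)
K(S, G) = -17 (K(S, G) = -5 - 12 = -17)
Q = -1530 (Q = -(-90)*(1 + 2*(-9)) = -(-90)*(1 - 18) = -(-90)*(-17) = -10*153 = -1530)
(K(11, -27) - 3159)*(3489 + Q) = (-17 - 3159)*(3489 - 1530) = -3176*1959 = -6221784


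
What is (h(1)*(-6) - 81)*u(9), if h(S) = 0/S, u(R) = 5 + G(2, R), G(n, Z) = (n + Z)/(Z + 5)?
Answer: -6561/14 ≈ -468.64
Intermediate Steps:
G(n, Z) = (Z + n)/(5 + Z)
u(R) = 5 + (2 + R)/(5 + R) (u(R) = 5 + (R + 2)/(5 + R) = 5 + (2 + R)/(5 + R))
h(S) = 0
(h(1)*(-6) - 81)*u(9) = (0*(-6) - 81)*(3*(9 + 2*9)/(5 + 9)) = (0 - 81)*(3*(9 + 18)/14) = -243*27/14 = -81*81/14 = -6561/14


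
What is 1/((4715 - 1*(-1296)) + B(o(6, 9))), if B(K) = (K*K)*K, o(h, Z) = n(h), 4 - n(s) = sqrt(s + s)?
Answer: 691/4292529 + 40*sqrt(3)/12877587 ≈ 0.00016636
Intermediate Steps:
n(s) = 4 - sqrt(2)*sqrt(s) (n(s) = 4 - sqrt(s + s) = 4 - sqrt(2*s) = 4 - sqrt(2)*sqrt(s))
o(h, Z) = 4 - sqrt(2)*sqrt(h)
B(K) = K**3 (B(K) = K**2*K = K**3)
1/((4715 - 1*(-1296)) + B(o(6, 9))) = 1/((4715 - 1*(-1296)) + (4 - sqrt(2)*sqrt(6))**3) = 1/((4715 + 1296) + (4 - 2*sqrt(3))**3) = 1/(6011 + (4 - 2*sqrt(3))**3)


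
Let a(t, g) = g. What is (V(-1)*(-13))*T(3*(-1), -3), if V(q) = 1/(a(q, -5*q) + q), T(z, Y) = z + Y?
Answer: 39/2 ≈ 19.500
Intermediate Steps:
T(z, Y) = Y + z
V(q) = -1/(4*q) (V(q) = 1/(-5*q + q) = 1/(-4*q) = -1/(4*q))
(V(-1)*(-13))*T(3*(-1), -3) = (-1/4/(-1)*(-13))*(-3 + 3*(-1)) = (-1/4*(-1)*(-13))*(-3 - 3) = ((1/4)*(-13))*(-6) = -13/4*(-6) = 39/2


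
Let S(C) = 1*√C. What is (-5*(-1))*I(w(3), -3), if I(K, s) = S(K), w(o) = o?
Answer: 5*√3 ≈ 8.6602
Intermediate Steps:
S(C) = √C
I(K, s) = √K
(-5*(-1))*I(w(3), -3) = (-5*(-1))*√3 = 5*√3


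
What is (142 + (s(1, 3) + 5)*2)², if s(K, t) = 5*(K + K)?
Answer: 29584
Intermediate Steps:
s(K, t) = 10*K (s(K, t) = 5*(2*K) = 10*K)
(142 + (s(1, 3) + 5)*2)² = (142 + (10*1 + 5)*2)² = (142 + (10 + 5)*2)² = (142 + 15*2)² = (142 + 30)² = 172² = 29584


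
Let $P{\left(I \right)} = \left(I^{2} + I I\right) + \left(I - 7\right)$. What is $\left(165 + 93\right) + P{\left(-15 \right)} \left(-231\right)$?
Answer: $-98610$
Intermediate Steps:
$P{\left(I \right)} = -7 + I + 2 I^{2}$ ($P{\left(I \right)} = \left(I^{2} + I^{2}\right) + \left(I - 7\right) = 2 I^{2} + \left(-7 + I\right) = -7 + I + 2 I^{2}$)
$\left(165 + 93\right) + P{\left(-15 \right)} \left(-231\right) = \left(165 + 93\right) + \left(-7 - 15 + 2 \left(-15\right)^{2}\right) \left(-231\right) = 258 + \left(-7 - 15 + 2 \cdot 225\right) \left(-231\right) = 258 + \left(-7 - 15 + 450\right) \left(-231\right) = 258 + 428 \left(-231\right) = 258 - 98868 = -98610$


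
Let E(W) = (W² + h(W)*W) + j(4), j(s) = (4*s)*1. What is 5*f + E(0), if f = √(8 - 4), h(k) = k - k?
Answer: 26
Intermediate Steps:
h(k) = 0
j(s) = 4*s
E(W) = 16 + W² (E(W) = (W² + 0*W) + 4*4 = (W² + 0) + 16 = W² + 16 = 16 + W²)
f = 2 (f = √4 = 2)
5*f + E(0) = 5*2 + (16 + 0²) = 10 + (16 + 0) = 10 + 16 = 26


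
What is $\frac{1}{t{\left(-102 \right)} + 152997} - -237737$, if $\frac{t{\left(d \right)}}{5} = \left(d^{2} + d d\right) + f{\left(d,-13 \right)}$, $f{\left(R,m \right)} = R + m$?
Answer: $\frac{60970506495}{256462} \approx 2.3774 \cdot 10^{5}$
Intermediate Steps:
$t{\left(d \right)} = -65 + 5 d + 10 d^{2}$ ($t{\left(d \right)} = 5 \left(\left(d^{2} + d d\right) + \left(d - 13\right)\right) = 5 \left(\left(d^{2} + d^{2}\right) + \left(-13 + d\right)\right) = 5 \left(2 d^{2} + \left(-13 + d\right)\right) = 5 \left(-13 + d + 2 d^{2}\right) = -65 + 5 d + 10 d^{2}$)
$\frac{1}{t{\left(-102 \right)} + 152997} - -237737 = \frac{1}{\left(-65 + 5 \left(-102\right) + 10 \left(-102\right)^{2}\right) + 152997} - -237737 = \frac{1}{\left(-65 - 510 + 10 \cdot 10404\right) + 152997} + 237737 = \frac{1}{\left(-65 - 510 + 104040\right) + 152997} + 237737 = \frac{1}{103465 + 152997} + 237737 = \frac{1}{256462} + 237737 = \frac{60970506495}{256462}$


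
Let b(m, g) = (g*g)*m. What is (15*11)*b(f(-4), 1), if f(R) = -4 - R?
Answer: 0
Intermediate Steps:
b(m, g) = m*g² (b(m, g) = g²*m = m*g²)
(15*11)*b(f(-4), 1) = (15*11)*((-4 - 1*(-4))*1²) = 165*((-4 + 4)*1) = 165*(0*1) = 165*0 = 0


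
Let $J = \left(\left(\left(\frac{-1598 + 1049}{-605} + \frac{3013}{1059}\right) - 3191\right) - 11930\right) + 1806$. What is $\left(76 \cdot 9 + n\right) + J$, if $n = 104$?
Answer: $- \frac{8023582009}{640695} \approx -12523.0$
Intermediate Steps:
$J = - \frac{8528449669}{640695}$ ($J = \left(\left(\left(\left(-549\right) \left(- \frac{1}{605}\right) + 3013 \cdot \frac{1}{1059}\right) - 3191\right) - 11930\right) + 1806 = \left(\left(\left(\frac{549}{605} + \frac{3013}{1059}\right) - 3191\right) - 11930\right) + 1806 = \left(\left(\frac{2404256}{640695} - 3191\right) - 11930\right) + 1806 = \left(- \frac{2042053489}{640695} - 11930\right) + 1806 = - \frac{9685544839}{640695} + 1806 = - \frac{8528449669}{640695} \approx -13311.0$)
$\left(76 \cdot 9 + n\right) + J = \left(76 \cdot 9 + 104\right) - \frac{8528449669}{640695} = \left(684 + 104\right) - \frac{8528449669}{640695} = 788 - \frac{8528449669}{640695} = - \frac{8023582009}{640695}$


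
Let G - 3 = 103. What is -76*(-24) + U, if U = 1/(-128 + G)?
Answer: 40127/22 ≈ 1824.0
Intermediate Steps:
G = 106 (G = 3 + 103 = 106)
U = -1/22 (U = 1/(-128 + 106) = 1/(-22) = -1/22 ≈ -0.045455)
-76*(-24) + U = -76*(-24) - 1/22 = 1824 - 1/22 = 40127/22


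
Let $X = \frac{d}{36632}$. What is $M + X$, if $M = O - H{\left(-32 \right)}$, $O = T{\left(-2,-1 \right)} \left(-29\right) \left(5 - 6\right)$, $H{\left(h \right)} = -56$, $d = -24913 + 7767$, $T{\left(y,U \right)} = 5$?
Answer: $\frac{3672943}{18316} \approx 200.53$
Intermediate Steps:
$d = -17146$
$O = 145$ ($O = 5 \left(-29\right) \left(5 - 6\right) = - 145 \left(5 - 6\right) = \left(-145\right) \left(-1\right) = 145$)
$M = 201$ ($M = 145 - -56 = 145 + 56 = 201$)
$X = - \frac{8573}{18316}$ ($X = - \frac{17146}{36632} = \left(-17146\right) \frac{1}{36632} = - \frac{8573}{18316} \approx -0.46806$)
$M + X = 201 - \frac{8573}{18316} = \frac{3672943}{18316}$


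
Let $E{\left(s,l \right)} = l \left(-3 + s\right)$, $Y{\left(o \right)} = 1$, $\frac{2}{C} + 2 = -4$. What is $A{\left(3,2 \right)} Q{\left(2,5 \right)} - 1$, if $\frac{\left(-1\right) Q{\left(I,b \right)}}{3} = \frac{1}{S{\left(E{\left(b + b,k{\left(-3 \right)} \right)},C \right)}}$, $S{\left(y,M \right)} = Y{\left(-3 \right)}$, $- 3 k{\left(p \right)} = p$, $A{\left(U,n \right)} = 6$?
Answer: $-19$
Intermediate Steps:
$C = - \frac{1}{3}$ ($C = \frac{2}{-2 - 4} = \frac{2}{-6} = 2 \left(- \frac{1}{6}\right) = - \frac{1}{3} \approx -0.33333$)
$k{\left(p \right)} = - \frac{p}{3}$
$S{\left(y,M \right)} = 1$
$Q{\left(I,b \right)} = -3$ ($Q{\left(I,b \right)} = - \frac{3}{1} = \left(-3\right) 1 = -3$)
$A{\left(3,2 \right)} Q{\left(2,5 \right)} - 1 = 6 \left(-3\right) - 1 = -18 - 1 = -19$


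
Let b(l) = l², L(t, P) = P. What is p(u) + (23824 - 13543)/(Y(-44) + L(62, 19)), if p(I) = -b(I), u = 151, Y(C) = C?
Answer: -580306/25 ≈ -23212.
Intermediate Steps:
p(I) = -I²
p(u) + (23824 - 13543)/(Y(-44) + L(62, 19)) = -1*151² + (23824 - 13543)/(-44 + 19) = -1*22801 + 10281/(-25) = -22801 + 10281*(-1/25) = -22801 - 10281/25 = -580306/25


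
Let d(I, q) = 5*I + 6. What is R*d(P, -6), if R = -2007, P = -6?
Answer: 48168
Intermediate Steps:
d(I, q) = 6 + 5*I
R*d(P, -6) = -2007*(6 + 5*(-6)) = -2007*(6 - 30) = -2007*(-24) = 48168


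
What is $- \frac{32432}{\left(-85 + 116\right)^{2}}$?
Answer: $- \frac{32432}{961} \approx -33.748$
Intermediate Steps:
$- \frac{32432}{\left(-85 + 116\right)^{2}} = - \frac{32432}{31^{2}} = - \frac{32432}{961}$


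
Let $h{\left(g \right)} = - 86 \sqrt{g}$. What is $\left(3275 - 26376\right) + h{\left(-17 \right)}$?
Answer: $-23101 - 86 i \sqrt{17} \approx -23101.0 - 354.59 i$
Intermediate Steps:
$\left(3275 - 26376\right) + h{\left(-17 \right)} = \left(3275 - 26376\right) - 86 \sqrt{-17} = -23101 - 86 i \sqrt{17}$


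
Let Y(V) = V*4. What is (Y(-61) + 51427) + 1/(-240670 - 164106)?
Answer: 20717650007/404776 ≈ 51183.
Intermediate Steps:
Y(V) = 4*V
(Y(-61) + 51427) + 1/(-240670 - 164106) = (4*(-61) + 51427) + 1/(-240670 - 164106) = (-244 + 51427) + 1/(-404776) = 51183 - 1/404776 = 20717650007/404776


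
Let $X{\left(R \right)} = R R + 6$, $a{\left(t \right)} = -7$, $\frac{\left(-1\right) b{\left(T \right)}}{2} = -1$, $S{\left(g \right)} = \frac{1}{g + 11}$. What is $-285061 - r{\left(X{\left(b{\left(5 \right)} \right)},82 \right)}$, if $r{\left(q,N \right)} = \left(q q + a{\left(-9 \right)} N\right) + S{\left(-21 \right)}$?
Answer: $- \frac{2845869}{10} \approx -2.8459 \cdot 10^{5}$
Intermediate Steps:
$S{\left(g \right)} = \frac{1}{11 + g}$
$b{\left(T \right)} = 2$ ($b{\left(T \right)} = \left(-2\right) \left(-1\right) = 2$)
$X{\left(R \right)} = 6 + R^{2}$ ($X{\left(R \right)} = R^{2} + 6 = 6 + R^{2}$)
$r{\left(q,N \right)} = - \frac{1}{10} + q^{2} - 7 N$ ($r{\left(q,N \right)} = \left(q q - 7 N\right) + \frac{1}{11 - 21} = \left(q^{2} - 7 N\right) + \frac{1}{-10} = \left(q^{2} - 7 N\right) - \frac{1}{10} = - \frac{1}{10} + q^{2} - 7 N$)
$-285061 - r{\left(X{\left(b{\left(5 \right)} \right)},82 \right)} = -285061 - \left(- \frac{1}{10} + \left(6 + 2^{2}\right)^{2} - 574\right) = -285061 - \left(- \frac{1}{10} + \left(6 + 4\right)^{2} - 574\right) = -285061 - \left(- \frac{1}{10} + 10^{2} - 574\right) = -285061 - \left(- \frac{1}{10} + 100 - 574\right) = -285061 - - \frac{4741}{10} = -285061 + \frac{4741}{10} = - \frac{2845869}{10}$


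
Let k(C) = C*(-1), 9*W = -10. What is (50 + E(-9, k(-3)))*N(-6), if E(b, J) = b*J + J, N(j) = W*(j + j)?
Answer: 1040/3 ≈ 346.67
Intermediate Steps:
W = -10/9 (W = (1/9)*(-10) = -10/9 ≈ -1.1111)
k(C) = -C
N(j) = -20*j/9 (N(j) = -10*(j + j)/9 = -20*j/9)
E(b, J) = J + J*b (E(b, J) = J*b + J = J + J*b)
(50 + E(-9, k(-3)))*N(-6) = (50 + (-1*(-3))*(1 - 9))*(-20/9*(-6)) = (50 + 3*(-8))*(40/3) = (50 - 24)*(40/3) = 26*(40/3) = 1040/3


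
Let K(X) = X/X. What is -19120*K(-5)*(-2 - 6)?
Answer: 152960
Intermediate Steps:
K(X) = 1
-19120*K(-5)*(-2 - 6) = -19120*(-2 - 6) = -19120*(-8) = 152960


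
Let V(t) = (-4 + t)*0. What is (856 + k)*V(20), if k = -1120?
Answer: 0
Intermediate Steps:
V(t) = 0
(856 + k)*V(20) = (856 - 1120)*0 = -264*0 = 0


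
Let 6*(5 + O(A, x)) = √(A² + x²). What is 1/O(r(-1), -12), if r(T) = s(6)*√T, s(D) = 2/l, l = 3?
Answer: -405/1702 - 9*√323/1702 ≈ -0.33299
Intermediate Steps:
s(D) = ⅔ (s(D) = 2/3 = 2*(⅓) = ⅔)
r(T) = 2*√T/3
O(A, x) = -5 + √(A² + x²)/6
1/O(r(-1), -12) = 1/(-5 + √((2*√(-1)/3)² + (-12)²)/6) = 1/(-5 + √((2*I/3)² + 144)/6) = 1/(-5 + √(-4/9 + 144)/6) = 1/(-5 + √(1292/9)/6) = 1/(-5 + (2*√323/3)/6) = 1/(-5 + √323/9)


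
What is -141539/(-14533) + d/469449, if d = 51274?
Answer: 67190507053/6822502317 ≈ 9.8484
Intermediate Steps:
-141539/(-14533) + d/469449 = -141539/(-14533) + 51274/469449 = -141539*(-1/14533) + 51274*(1/469449) = 141539/14533 + 51274/469449 = 67190507053/6822502317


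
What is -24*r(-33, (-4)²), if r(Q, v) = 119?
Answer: -2856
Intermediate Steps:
-24*r(-33, (-4)²) = -24*119 = -2856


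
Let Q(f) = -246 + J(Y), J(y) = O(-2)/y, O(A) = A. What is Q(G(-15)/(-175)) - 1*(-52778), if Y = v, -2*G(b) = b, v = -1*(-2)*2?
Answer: 105063/2 ≈ 52532.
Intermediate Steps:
v = 4 (v = 2*2 = 4)
G(b) = -b/2
Y = 4
J(y) = -2/y
Q(f) = -493/2 (Q(f) = -246 - 2/4 = -246 - 2*¼ = -246 - ½ = -493/2)
Q(G(-15)/(-175)) - 1*(-52778) = -493/2 - 1*(-52778) = -493/2 + 52778 = 105063/2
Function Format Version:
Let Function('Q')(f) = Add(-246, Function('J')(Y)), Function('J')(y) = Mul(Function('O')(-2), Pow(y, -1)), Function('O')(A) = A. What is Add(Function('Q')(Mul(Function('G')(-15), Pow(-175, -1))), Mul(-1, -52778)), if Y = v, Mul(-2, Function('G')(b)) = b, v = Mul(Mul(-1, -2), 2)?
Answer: Rational(105063, 2) ≈ 52532.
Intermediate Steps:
v = 4 (v = Mul(2, 2) = 4)
Function('G')(b) = Mul(Rational(-1, 2), b)
Y = 4
Function('J')(y) = Mul(-2, Pow(y, -1))
Function('Q')(f) = Rational(-493, 2) (Function('Q')(f) = Add(-246, Mul(-2, Pow(4, -1))) = Add(-246, Mul(-2, Rational(1, 4))) = Add(-246, Rational(-1, 2)) = Rational(-493, 2))
Add(Function('Q')(Mul(Function('G')(-15), Pow(-175, -1))), Mul(-1, -52778)) = Add(Rational(-493, 2), Mul(-1, -52778)) = Add(Rational(-493, 2), 52778) = Rational(105063, 2)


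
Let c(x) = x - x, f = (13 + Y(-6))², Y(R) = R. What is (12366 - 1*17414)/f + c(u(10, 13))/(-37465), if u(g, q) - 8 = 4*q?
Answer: -5048/49 ≈ -103.02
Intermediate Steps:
u(g, q) = 8 + 4*q
f = 49 (f = (13 - 6)² = 7² = 49)
c(x) = 0
(12366 - 1*17414)/f + c(u(10, 13))/(-37465) = (12366 - 1*17414)/49 + 0/(-37465) = (12366 - 17414)*(1/49) + 0*(-1/37465) = -5048*1/49 + 0 = -5048/49 + 0 = -5048/49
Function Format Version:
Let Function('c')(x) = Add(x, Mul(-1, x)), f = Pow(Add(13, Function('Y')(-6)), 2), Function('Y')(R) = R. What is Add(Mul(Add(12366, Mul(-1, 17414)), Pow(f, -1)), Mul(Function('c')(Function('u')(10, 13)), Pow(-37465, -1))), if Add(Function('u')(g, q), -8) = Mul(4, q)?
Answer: Rational(-5048, 49) ≈ -103.02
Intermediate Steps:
Function('u')(g, q) = Add(8, Mul(4, q))
f = 49 (f = Pow(Add(13, -6), 2) = Pow(7, 2) = 49)
Function('c')(x) = 0
Add(Mul(Add(12366, Mul(-1, 17414)), Pow(f, -1)), Mul(Function('c')(Function('u')(10, 13)), Pow(-37465, -1))) = Add(Mul(Add(12366, Mul(-1, 17414)), Pow(49, -1)), Mul(0, Pow(-37465, -1))) = Add(Mul(Add(12366, -17414), Rational(1, 49)), Mul(0, Rational(-1, 37465))) = Add(Mul(-5048, Rational(1, 49)), 0) = Add(Rational(-5048, 49), 0) = Rational(-5048, 49)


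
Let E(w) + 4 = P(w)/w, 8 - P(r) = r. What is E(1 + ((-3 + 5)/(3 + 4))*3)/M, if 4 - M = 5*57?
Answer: 9/3653 ≈ 0.0024637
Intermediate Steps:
P(r) = 8 - r
M = -281 (M = 4 - 5*57 = 4 - 1*285 = 4 - 285 = -281)
E(w) = -4 + (8 - w)/w
E(1 + ((-3 + 5)/(3 + 4))*3)/M = (-5 + 8/(1 + ((-3 + 5)/(3 + 4))*3))/(-281) = (-5 + 8/(1 + (2/7)*3))*(-1/281) = (-5 + 8/(1 + 6/7))*(-1/281) = (-5 + 8/(13/7))*(-1/281) = (-5 + 8*(7/13))*(-1/281) = (-5 + 56/13)*(-1/281) = -9/13*(-1/281) = 9/3653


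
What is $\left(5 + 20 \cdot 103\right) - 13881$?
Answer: $-11816$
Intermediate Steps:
$\left(5 + 20 \cdot 103\right) - 13881 = \left(5 + 2060\right) - 13881 = 2065 - 13881 = -11816$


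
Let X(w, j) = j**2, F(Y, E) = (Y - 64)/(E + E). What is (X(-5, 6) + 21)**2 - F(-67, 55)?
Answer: 357521/110 ≈ 3250.2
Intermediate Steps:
F(Y, E) = (-64 + Y)/(2*E) (F(Y, E) = (-64 + Y)/((2*E)) = (-64 + Y)*(1/(2*E)) = (-64 + Y)/(2*E))
(X(-5, 6) + 21)**2 - F(-67, 55) = (6**2 + 21)**2 - (-64 - 67)/(2*55) = (36 + 21)**2 - (-131)/(2*55) = 57**2 - 1*(-131/110) = 3249 + 131/110 = 357521/110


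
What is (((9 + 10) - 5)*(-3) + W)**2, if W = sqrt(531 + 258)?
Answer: (-42 + sqrt(789))**2 ≈ 193.51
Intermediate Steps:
W = sqrt(789) ≈ 28.089
(((9 + 10) - 5)*(-3) + W)**2 = (((9 + 10) - 5)*(-3) + sqrt(789))**2 = ((19 - 5)*(-3) + sqrt(789))**2 = (14*(-3) + sqrt(789))**2 = (-42 + sqrt(789))**2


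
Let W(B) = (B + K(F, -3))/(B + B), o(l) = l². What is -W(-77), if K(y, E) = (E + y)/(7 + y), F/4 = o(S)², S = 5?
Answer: -8661/17549 ≈ -0.49353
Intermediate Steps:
F = 2500 (F = 4*(5²)² = 4*25² = 4*625 = 2500)
K(y, E) = (E + y)/(7 + y)
W(B) = (2497/2507 + B)/(2*B) (W(B) = (B + (-3 + 2500)/(7 + 2500))/(B + B) = (B + 2497/2507)/((2*B)) = (B + (1/2507)*2497)*(1/(2*B)) = (B + 2497/2507)*(1/(2*B)) = (2497/2507 + B)*(1/(2*B)) = (2497/2507 + B)/(2*B))
-W(-77) = -(2497 + 2507*(-77))/(5014*(-77)) = -(-1)*(2497 - 193039)/(5014*77) = -(-1)*(-190542)/(5014*77) = -1*8661/17549 = -8661/17549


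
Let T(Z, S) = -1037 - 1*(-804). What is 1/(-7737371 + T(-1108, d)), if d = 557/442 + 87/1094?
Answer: -1/7737604 ≈ -1.2924e-7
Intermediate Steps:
d = 161953/120887 (d = 557*(1/442) + 87*(1/1094) = 557/442 + 87/1094 = 161953/120887 ≈ 1.3397)
T(Z, S) = -233 (T(Z, S) = -1037 + 804 = -233)
1/(-7737371 + T(-1108, d)) = 1/(-7737371 - 233) = 1/(-7737604) = -1/7737604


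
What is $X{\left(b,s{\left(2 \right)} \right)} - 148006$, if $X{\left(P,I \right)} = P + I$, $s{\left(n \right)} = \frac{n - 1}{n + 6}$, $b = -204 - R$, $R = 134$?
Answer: $- \frac{1186751}{8} \approx -1.4834 \cdot 10^{5}$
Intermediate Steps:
$b = -338$ ($b = -204 - 134 = -338$)
$s{\left(n \right)} = \frac{-1 + n}{6 + n}$
$X{\left(P,I \right)} = I + P$
$X{\left(b,s{\left(2 \right)} \right)} - 148006 = \left(\frac{-1 + 2}{6 + 2} - 338\right) - 148006 = \left(\frac{1}{8} \cdot 1 - 338\right) - 148006 = \left(\frac{1}{8} - 338\right) - 148006 = - \frac{2703}{8} - 148006 = - \frac{1186751}{8}$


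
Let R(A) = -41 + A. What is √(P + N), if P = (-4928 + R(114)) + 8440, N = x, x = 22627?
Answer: 2*√6553 ≈ 161.90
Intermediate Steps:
N = 22627
P = 3585 (P = (-4928 + (-41 + 114)) + 8440 = (-4928 + 73) + 8440 = -4855 + 8440 = 3585)
√(P + N) = √(3585 + 22627) = √26212 = 2*√6553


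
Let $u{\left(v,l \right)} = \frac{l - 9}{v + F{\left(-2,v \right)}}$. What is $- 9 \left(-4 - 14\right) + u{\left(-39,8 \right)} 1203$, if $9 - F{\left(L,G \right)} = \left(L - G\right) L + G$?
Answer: $\frac{12243}{83} \approx 147.51$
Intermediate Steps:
$F{\left(L,G \right)} = 9 - G - L \left(L - G\right)$ ($F{\left(L,G \right)} = 9 - \left(\left(L - G\right) L + G\right) = 9 - \left(L \left(L - G\right) + G\right) = 9 - \left(G + L \left(L - G\right)\right) = 9 - G - L \left(L - G\right)$)
$u{\left(v,l \right)} = \frac{-9 + l}{5 - 2 v}$ ($u{\left(v,l \right)} = \frac{l - 9}{v + \left(9 - v - \left(-2\right)^{2} + v \left(-2\right)\right)} = \frac{-9 + l}{v - \left(-5 + 3 v\right)} = \frac{-9 + l}{5 - 2 v}$)
$- 9 \left(-4 - 14\right) + u{\left(-39,8 \right)} 1203 = - 9 \left(-4 - 14\right) + \frac{-9 + 8}{5 - -78} \cdot 1203 = \left(-9\right) \left(-18\right) + \frac{1}{5 + 78} \left(-1\right) 1203 = 162 + \frac{1}{83} \left(-1\right) 1203 = 162 - \frac{1203}{83} = \frac{12243}{83}$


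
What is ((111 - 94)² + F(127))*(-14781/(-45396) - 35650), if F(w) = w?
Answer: -4315606984/291 ≈ -1.4830e+7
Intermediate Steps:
((111 - 94)² + F(127))*(-14781/(-45396) - 35650) = ((111 - 94)² + 127)*(-14781/(-45396) - 35650) = (17² + 127)*(-14781*(-1/45396) - 35650) = (289 + 127)*(379/1164 - 35650) = 416*(-41496221/1164) = -4315606984/291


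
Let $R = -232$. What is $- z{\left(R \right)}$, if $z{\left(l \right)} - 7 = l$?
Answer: $225$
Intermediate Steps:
$z{\left(l \right)} = 7 + l$
$- z{\left(R \right)} = - (7 - 232) = \left(-1\right) \left(-225\right) = 225$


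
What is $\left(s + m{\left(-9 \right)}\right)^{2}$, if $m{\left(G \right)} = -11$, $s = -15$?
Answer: $676$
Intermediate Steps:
$\left(s + m{\left(-9 \right)}\right)^{2} = \left(-15 - 11\right)^{2} = \left(-26\right)^{2} = 676$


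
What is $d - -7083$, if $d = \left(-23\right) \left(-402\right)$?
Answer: $16329$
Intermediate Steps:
$d = 9246$
$d - -7083 = 9246 - -7083 = 9246 + 7083 = 16329$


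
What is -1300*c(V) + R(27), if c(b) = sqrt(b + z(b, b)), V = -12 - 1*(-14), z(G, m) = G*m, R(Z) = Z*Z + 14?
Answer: 743 - 1300*sqrt(6) ≈ -2441.3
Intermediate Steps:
R(Z) = 14 + Z**2 (R(Z) = Z**2 + 14 = 14 + Z**2)
V = 2 (V = -12 + 14 = 2)
c(b) = sqrt(b + b**2) (c(b) = sqrt(b + b*b) = sqrt(b + b**2))
-1300*c(V) + R(27) = -1300*sqrt(2)*sqrt(1 + 2) + (14 + 27**2) = -1300*sqrt(6) + (14 + 729) = -1300*sqrt(6) + 743 = 743 - 1300*sqrt(6)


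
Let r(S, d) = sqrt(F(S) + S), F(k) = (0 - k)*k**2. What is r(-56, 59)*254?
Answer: 508*sqrt(43890) ≈ 1.0643e+5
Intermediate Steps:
F(k) = -k**3 (F(k) = (-k)*k**2 = -k**3)
r(S, d) = sqrt(S - S**3) (r(S, d) = sqrt(-S**3 + S) = sqrt(S - S**3))
r(-56, 59)*254 = sqrt(-56 - 1*(-56)**3)*254 = sqrt(-56 - 1*(-175616))*254 = sqrt(-56 + 175616)*254 = sqrt(175560)*254 = (2*sqrt(43890))*254 = 508*sqrt(43890)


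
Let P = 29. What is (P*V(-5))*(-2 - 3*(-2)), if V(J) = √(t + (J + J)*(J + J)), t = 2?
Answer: 116*√102 ≈ 1171.5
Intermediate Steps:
V(J) = √(2 + 4*J²) (V(J) = √(2 + (J + J)*(J + J)) = √(2 + (2*J)*(2*J)) = √(2 + 4*J²))
(P*V(-5))*(-2 - 3*(-2)) = (29*√(2 + 4*(-5)²))*(-2 - 3*(-2)) = (29*√(2 + 4*25))*(-2 + 6) = (29*√(2 + 100))*4 = (29*√102)*4 = 116*√102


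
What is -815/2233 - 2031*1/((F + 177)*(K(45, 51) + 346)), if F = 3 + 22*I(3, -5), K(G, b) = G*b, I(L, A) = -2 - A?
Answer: -178009771/483582946 ≈ -0.36811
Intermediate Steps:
F = 69 (F = 3 + 22*(-2 - 1*(-5)) = 3 + 22*(-2 + 5) = 3 + 22*3 = 3 + 66 = 69)
-815/2233 - 2031*1/((F + 177)*(K(45, 51) + 346)) = -815/2233 - 2031*1/((69 + 177)*(45*51 + 346)) = -815*1/2233 - 2031*1/(246*(2295 + 346)) = -815/2233 - 2031/(2641*246) = -815/2233 - 2031/649686 = -815/2233 - 2031*1/649686 = -815/2233 - 677/216562 = -178009771/483582946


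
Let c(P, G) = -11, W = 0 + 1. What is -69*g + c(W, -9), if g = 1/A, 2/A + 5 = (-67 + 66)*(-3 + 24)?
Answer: 886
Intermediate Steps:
W = 1
A = -1/13 (A = 2/(-5 + (-67 + 66)*(-3 + 24)) = 2/(-5 - 1*21) = 2/(-5 - 21) = 2/(-26) = 2*(-1/26) = -1/13 ≈ -0.076923)
g = -13 (g = 1/(-1/13) = -13)
-69*g + c(W, -9) = -69*(-13) - 11 = 897 - 11 = 886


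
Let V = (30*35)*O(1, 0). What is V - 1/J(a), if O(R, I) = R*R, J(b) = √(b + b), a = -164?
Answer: 1050 + I*√82/164 ≈ 1050.0 + 0.055216*I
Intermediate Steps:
J(b) = √2*√b (J(b) = √(2*b) = √2*√b)
O(R, I) = R²
V = 1050 (V = (30*35)*1² = 1050*1 = 1050)
V - 1/J(a) = 1050 - 1/(√2*√(-164)) = 1050 - 1/(√2*(2*I*√41)) = 1050 - 1/(2*I*√82) = 1050 - (-1)*I*√82/164 = 1050 + I*√82/164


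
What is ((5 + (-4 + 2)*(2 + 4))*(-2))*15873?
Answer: 222222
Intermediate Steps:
((5 + (-4 + 2)*(2 + 4))*(-2))*15873 = ((5 - 2*6)*(-2))*15873 = ((5 - 12)*(-2))*15873 = -7*(-2)*15873 = 14*15873 = 222222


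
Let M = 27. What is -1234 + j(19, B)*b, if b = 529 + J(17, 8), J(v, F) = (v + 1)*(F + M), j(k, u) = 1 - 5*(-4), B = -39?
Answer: 23105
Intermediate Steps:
j(k, u) = 21 (j(k, u) = 1 + 20 = 21)
J(v, F) = (1 + v)*(27 + F) (J(v, F) = (v + 1)*(F + 27) = (1 + v)*(27 + F))
b = 1159 (b = 529 + (27 + 8 + 27*17 + 8*17) = 529 + (27 + 8 + 459 + 136) = 529 + 630 = 1159)
-1234 + j(19, B)*b = -1234 + 21*1159 = -1234 + 24339 = 23105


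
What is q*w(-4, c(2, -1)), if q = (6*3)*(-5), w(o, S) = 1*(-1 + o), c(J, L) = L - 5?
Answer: 450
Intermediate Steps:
c(J, L) = -5 + L
w(o, S) = -1 + o
q = -90 (q = 18*(-5) = -90)
q*w(-4, c(2, -1)) = -90*(-1 - 4) = -90*(-5) = 450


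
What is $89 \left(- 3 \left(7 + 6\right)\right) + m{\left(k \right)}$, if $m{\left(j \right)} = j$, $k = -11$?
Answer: $-3482$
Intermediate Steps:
$89 \left(- 3 \left(7 + 6\right)\right) + m{\left(k \right)} = 89 \left(- 3 \left(7 + 6\right)\right) - 11 = 89 \left(\left(-3\right) 13\right) - 11 = 89 \left(-39\right) - 11 = -3471 - 11 = -3482$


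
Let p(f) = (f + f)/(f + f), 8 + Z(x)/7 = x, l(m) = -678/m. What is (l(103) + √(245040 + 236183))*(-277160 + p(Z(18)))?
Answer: 187913802/103 - 277159*√481223 ≈ -1.9044e+8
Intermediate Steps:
Z(x) = -56 + 7*x
p(f) = 1 (p(f) = (2*f)/((2*f)) = (2*f)*(1/(2*f)) = 1)
(l(103) + √(245040 + 236183))*(-277160 + p(Z(18))) = (-678/103 + √(245040 + 236183))*(-277160 + 1) = (-678*1/103 + √481223)*(-277159) = (-678/103 + √481223)*(-277159) = 187913802/103 - 277159*√481223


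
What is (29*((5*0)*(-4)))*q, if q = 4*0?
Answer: 0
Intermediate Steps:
q = 0
(29*((5*0)*(-4)))*q = (29*((5*0)*(-4)))*0 = (29*(0*(-4)))*0 = (29*0)*0 = 0*0 = 0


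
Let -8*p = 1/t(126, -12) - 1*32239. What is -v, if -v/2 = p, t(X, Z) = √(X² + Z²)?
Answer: 32239/4 - √445/10680 ≈ 8059.8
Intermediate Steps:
p = 32239/8 - √445/21360 (p = -(1/(√(126² + (-12)²)) - 1*32239)/8 = -(1/(√(15876 + 144)) - 32239)/8 = -(1/(√16020) - 32239)/8 = -(1/(6*√445) - 32239)/8 = -(√445/2670 - 32239)/8 = -(-32239 + √445/2670)/8 = 32239/8 - √445/21360 ≈ 4029.9)
v = -32239/4 + √445/10680 (v = -2*(32239/8 - √445/21360) = -32239/4 + √445/10680 ≈ -8059.8)
-v = -(-32239/4 + √445/10680) = 32239/4 - √445/10680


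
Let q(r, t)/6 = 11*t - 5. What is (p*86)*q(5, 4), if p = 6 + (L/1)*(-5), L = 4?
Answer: -281736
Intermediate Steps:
q(r, t) = -30 + 66*t (q(r, t) = 6*(11*t - 5) = 6*(-5 + 11*t) = -30 + 66*t)
p = -14 (p = 6 + (4/1)*(-5) = 6 + (4*1)*(-5) = 6 + 4*(-5) = 6 - 20 = -14)
(p*86)*q(5, 4) = (-14*86)*(-30 + 66*4) = -1204*(-30 + 264) = -1204*234 = -281736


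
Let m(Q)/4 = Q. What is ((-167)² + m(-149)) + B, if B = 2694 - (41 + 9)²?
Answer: 27487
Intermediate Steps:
m(Q) = 4*Q
B = 194 (B = 2694 - 1*50² = 2694 - 1*2500 = 2694 - 2500 = 194)
((-167)² + m(-149)) + B = ((-167)² + 4*(-149)) + 194 = (27889 - 596) + 194 = 27293 + 194 = 27487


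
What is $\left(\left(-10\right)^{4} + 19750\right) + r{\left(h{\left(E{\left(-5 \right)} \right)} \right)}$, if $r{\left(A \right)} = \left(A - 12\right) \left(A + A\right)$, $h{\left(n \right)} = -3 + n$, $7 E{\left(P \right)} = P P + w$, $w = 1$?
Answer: $\frac{1456960}{49} \approx 29734.0$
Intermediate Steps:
$E{\left(P \right)} = \frac{1}{7} + \frac{P^{2}}{7}$ ($E{\left(P \right)} = \frac{P P + 1}{7} = \frac{P^{2} + 1}{7} = \frac{1 + P^{2}}{7} = \frac{1}{7} + \frac{P^{2}}{7}$)
$r{\left(A \right)} = 2 A \left(-12 + A\right)$ ($r{\left(A \right)} = \left(-12 + A\right) 2 A = 2 A \left(-12 + A\right)$)
$\left(\left(-10\right)^{4} + 19750\right) + r{\left(h{\left(E{\left(-5 \right)} \right)} \right)} = \left(\left(-10\right)^{4} + 19750\right) + 2 \left(-3 + \left(\frac{1}{7} + \frac{\left(-5\right)^{2}}{7}\right)\right) \left(-12 + \left(-3 + \left(\frac{1}{7} + \frac{\left(-5\right)^{2}}{7}\right)\right)\right) = \left(10000 + 19750\right) + 2 \left(-3 + \left(\frac{1}{7} + \frac{1}{7} \cdot 25\right)\right) \left(-12 + \left(-3 + \left(\frac{1}{7} + \frac{1}{7} \cdot 25\right)\right)\right) = 29750 + 2 \left(-3 + \left(\frac{1}{7} + \frac{25}{7}\right)\right) \left(-12 + \left(-3 + \left(\frac{1}{7} + \frac{25}{7}\right)\right)\right) = 29750 + 2 \left(-3 + \frac{26}{7}\right) \left(-12 + \left(-3 + \frac{26}{7}\right)\right) = 29750 + 2 \cdot \frac{5}{7} \left(-12 + \frac{5}{7}\right) = 29750 + 2 \cdot \frac{5}{7} \left(- \frac{79}{7}\right) = 29750 - \frac{790}{49} = \frac{1456960}{49}$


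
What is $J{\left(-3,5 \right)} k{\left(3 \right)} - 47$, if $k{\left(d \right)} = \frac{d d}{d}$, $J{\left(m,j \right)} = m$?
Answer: $-56$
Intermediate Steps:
$k{\left(d \right)} = d$ ($k{\left(d \right)} = \frac{d^{2}}{d} = d$)
$J{\left(-3,5 \right)} k{\left(3 \right)} - 47 = \left(-3\right) 3 - 47 = -9 - 47 = -56$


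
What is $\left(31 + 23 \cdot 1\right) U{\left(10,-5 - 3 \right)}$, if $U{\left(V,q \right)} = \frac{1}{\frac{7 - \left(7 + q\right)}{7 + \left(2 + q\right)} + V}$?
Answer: $3$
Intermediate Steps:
$U{\left(V,q \right)} = \frac{1}{V - \frac{q}{9 + q}}$ ($U{\left(V,q \right)} = \frac{1}{\frac{\left(-1\right) q}{9 + q} + V} = \frac{1}{- \frac{q}{9 + q} + V} = \frac{1}{V - \frac{q}{9 + q}}$)
$\left(31 + 23 \cdot 1\right) U{\left(10,-5 - 3 \right)} = \left(31 + 23 \cdot 1\right) \frac{9 - 8}{- (-5 - 3) + 9 \cdot 10 + 10 \left(-5 - 3\right)} = \left(31 + 23\right) \frac{9 - 8}{\left(-1\right) \left(-8\right) + 90 + 10 \left(-8\right)} = 54 \frac{1}{8 + 90 - 80} \cdot 1 = 54 \cdot \frac{1}{18} \cdot 1 = 54 \cdot \frac{1}{18} = 3$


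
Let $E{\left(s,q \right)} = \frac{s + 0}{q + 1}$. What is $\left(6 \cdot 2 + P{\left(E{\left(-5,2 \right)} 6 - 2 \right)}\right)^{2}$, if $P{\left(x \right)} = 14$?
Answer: $676$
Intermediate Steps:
$E{\left(s,q \right)} = \frac{s}{1 + q}$
$\left(6 \cdot 2 + P{\left(E{\left(-5,2 \right)} 6 - 2 \right)}\right)^{2} = \left(6 \cdot 2 + 14\right)^{2} = \left(12 + 14\right)^{2} = 26^{2} = 676$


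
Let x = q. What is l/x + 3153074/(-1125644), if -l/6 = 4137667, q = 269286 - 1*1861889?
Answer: 11461822541833/896352005666 ≈ 12.787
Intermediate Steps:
q = -1592603 (q = 269286 - 1861889 = -1592603)
x = -1592603
l = -24826002 (l = -6*4137667 = -24826002)
l/x + 3153074/(-1125644) = -24826002/(-1592603) + 3153074/(-1125644) = -24826002*(-1/1592603) + 3153074*(-1/1125644) = 24826002/1592603 - 1576537/562822 = 11461822541833/896352005666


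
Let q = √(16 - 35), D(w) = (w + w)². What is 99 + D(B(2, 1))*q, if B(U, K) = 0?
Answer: 99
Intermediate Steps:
D(w) = 4*w² (D(w) = (2*w)² = 4*w²)
q = I*√19 (q = √(-19) = I*√19 ≈ 4.3589*I)
99 + D(B(2, 1))*q = 99 + (4*0²)*(I*√19) = 99 + (4*0)*(I*√19) = 99 + 0*(I*√19) = 99 + 0 = 99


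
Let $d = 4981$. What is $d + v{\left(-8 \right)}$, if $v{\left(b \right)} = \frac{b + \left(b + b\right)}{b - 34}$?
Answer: $\frac{34871}{7} \approx 4981.6$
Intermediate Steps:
$v{\left(b \right)} = \frac{3 b}{-34 + b}$ ($v{\left(b \right)} = \frac{b + 2 b}{-34 + b} = \frac{3 b}{-34 + b}$)
$d + v{\left(-8 \right)} = 4981 + 3 \left(-8\right) \frac{1}{-34 - 8} = 4981 + 3 \left(-8\right) \frac{1}{-42} = 4981 + 3 \left(-8\right) \left(- \frac{1}{42}\right) = 4981 + \frac{4}{7} = \frac{34871}{7}$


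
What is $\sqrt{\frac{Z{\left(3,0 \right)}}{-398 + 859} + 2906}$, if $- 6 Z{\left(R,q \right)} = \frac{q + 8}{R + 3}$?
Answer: $\frac{4 \sqrt{347392082}}{1383} \approx 53.907$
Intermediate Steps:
$Z{\left(R,q \right)} = - \frac{8 + q}{6 \left(3 + R\right)}$ ($Z{\left(R,q \right)} = - \frac{\left(q + 8\right) \frac{1}{R + 3}}{6} = - \frac{\left(8 + q\right) \frac{1}{3 + R}}{6} = - \frac{\frac{1}{3 + R} \left(8 + q\right)}{6} = - \frac{8 + q}{6 \left(3 + R\right)}$)
$\sqrt{\frac{Z{\left(3,0 \right)}}{-398 + 859} + 2906} = \sqrt{\frac{\frac{1}{6} \frac{1}{3 + 3} \left(-8 - 0\right)}{-398 + 859} + 2906} = \sqrt{\frac{\frac{1}{6} \cdot \frac{1}{6} \left(-8 + 0\right)}{461} + 2906} = \sqrt{\frac{1}{6} \cdot \frac{1}{6} \left(-8\right) \frac{1}{461} + 2906} = \sqrt{\left(- \frac{2}{9}\right) \frac{1}{461} + 2906} = \sqrt{- \frac{2}{4149} + 2906} = \sqrt{\frac{12056992}{4149}} = \frac{4 \sqrt{347392082}}{1383}$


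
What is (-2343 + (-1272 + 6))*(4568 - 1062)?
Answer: -12653154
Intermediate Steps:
(-2343 + (-1272 + 6))*(4568 - 1062) = (-2343 - 1266)*3506 = -3609*3506 = -12653154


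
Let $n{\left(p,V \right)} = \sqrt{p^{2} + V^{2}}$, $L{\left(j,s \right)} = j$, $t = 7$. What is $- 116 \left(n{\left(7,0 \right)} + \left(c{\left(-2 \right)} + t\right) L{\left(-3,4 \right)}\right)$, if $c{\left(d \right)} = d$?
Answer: $928$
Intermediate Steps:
$n{\left(p,V \right)} = \sqrt{V^{2} + p^{2}}$
$- 116 \left(n{\left(7,0 \right)} + \left(c{\left(-2 \right)} + t\right) L{\left(-3,4 \right)}\right) = - 116 \left(\sqrt{0^{2} + 7^{2}} + \left(-2 + 7\right) \left(-3\right)\right) = - 116 \left(\sqrt{0 + 49} + 5 \left(-3\right)\right) = - 116 \left(\sqrt{49} - 15\right) = - 116 \left(7 - 15\right) = \left(-116\right) \left(-8\right) = 928$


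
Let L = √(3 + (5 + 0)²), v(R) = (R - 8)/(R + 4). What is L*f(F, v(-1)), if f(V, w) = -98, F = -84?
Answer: -196*√7 ≈ -518.57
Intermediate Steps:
v(R) = (-8 + R)/(4 + R)
L = 2*√7 (L = √(3 + 5²) = √(3 + 25) = √28 = 2*√7 ≈ 5.2915)
L*f(F, v(-1)) = (2*√7)*(-98) = -196*√7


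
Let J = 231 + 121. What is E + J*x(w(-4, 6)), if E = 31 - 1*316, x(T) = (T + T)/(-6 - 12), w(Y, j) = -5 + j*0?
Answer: -805/9 ≈ -89.444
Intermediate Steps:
w(Y, j) = -5 (w(Y, j) = -5 + 0 = -5)
x(T) = -T/9 (x(T) = (2*T)/(-18) = (2*T)*(-1/18) = -T/9)
J = 352
E = -285 (E = 31 - 316 = -285)
E + J*x(w(-4, 6)) = -285 + 352*(-1/9*(-5)) = -285 + 352*(5/9) = -285 + 1760/9 = -805/9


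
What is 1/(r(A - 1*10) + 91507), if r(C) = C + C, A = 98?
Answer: 1/91683 ≈ 1.0907e-5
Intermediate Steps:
r(C) = 2*C
1/(r(A - 1*10) + 91507) = 1/(2*(98 - 1*10) + 91507) = 1/(2*(98 - 10) + 91507) = 1/(2*88 + 91507) = 1/(176 + 91507) = 1/91683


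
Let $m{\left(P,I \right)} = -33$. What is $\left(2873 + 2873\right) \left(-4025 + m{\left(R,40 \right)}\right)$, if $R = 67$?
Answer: $-23317268$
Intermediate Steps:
$\left(2873 + 2873\right) \left(-4025 + m{\left(R,40 \right)}\right) = \left(2873 + 2873\right) \left(-4025 - 33\right) = 5746 \left(-4058\right) = -23317268$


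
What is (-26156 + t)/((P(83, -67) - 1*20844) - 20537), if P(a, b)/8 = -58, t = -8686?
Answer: 34842/41845 ≈ 0.83264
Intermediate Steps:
P(a, b) = -464 (P(a, b) = 8*(-58) = -464)
(-26156 + t)/((P(83, -67) - 1*20844) - 20537) = (-26156 - 8686)/((-464 - 1*20844) - 20537) = -34842/((-464 - 20844) - 20537) = -34842/(-21308 - 20537) = -34842/(-41845) = -34842*(-1/41845) = 34842/41845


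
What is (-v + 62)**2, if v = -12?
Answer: 5476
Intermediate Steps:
(-v + 62)**2 = (-1*(-12) + 62)**2 = (12 + 62)**2 = 74**2 = 5476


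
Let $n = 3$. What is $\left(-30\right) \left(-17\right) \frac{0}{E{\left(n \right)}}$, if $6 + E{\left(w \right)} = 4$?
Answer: $0$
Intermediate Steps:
$E{\left(w \right)} = -2$ ($E{\left(w \right)} = -6 + 4 = -2$)
$\left(-30\right) \left(-17\right) \frac{0}{E{\left(n \right)}} = \left(-30\right) \left(-17\right) \frac{0}{-2} = 510 \cdot 0 \left(- \frac{1}{2}\right) = 510 \cdot 0 = 0$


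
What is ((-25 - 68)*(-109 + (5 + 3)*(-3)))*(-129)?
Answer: -1595601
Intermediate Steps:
((-25 - 68)*(-109 + (5 + 3)*(-3)))*(-129) = -93*(-109 + 8*(-3))*(-129) = -93*(-109 - 24)*(-129) = -93*(-133)*(-129) = 12369*(-129) = -1595601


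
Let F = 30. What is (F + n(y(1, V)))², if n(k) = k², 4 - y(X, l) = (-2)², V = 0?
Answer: 900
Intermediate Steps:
y(X, l) = 0 (y(X, l) = 4 - 1*(-2)² = 4 - 1*4 = 4 - 4 = 0)
(F + n(y(1, V)))² = (30 + 0²)² = (30 + 0)² = 30² = 900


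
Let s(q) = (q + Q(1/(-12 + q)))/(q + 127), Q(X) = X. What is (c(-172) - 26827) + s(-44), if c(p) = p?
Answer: -125493817/4648 ≈ -27000.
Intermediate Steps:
s(q) = (q + 1/(-12 + q))/(127 + q) (s(q) = (q + 1/(-12 + q))/(q + 127) = (q + 1/(-12 + q))/(127 + q))
(c(-172) - 26827) + s(-44) = (-172 - 26827) + (1 - 44*(-12 - 44))/((-12 - 44)*(127 - 44)) = -26999 + (1 - 44*(-56))/(-56*83) = -26999 - 1/56*1/83*(1 + 2464) = -26999 - 1/56*1/83*2465 = -26999 - 2465/4648 = -125493817/4648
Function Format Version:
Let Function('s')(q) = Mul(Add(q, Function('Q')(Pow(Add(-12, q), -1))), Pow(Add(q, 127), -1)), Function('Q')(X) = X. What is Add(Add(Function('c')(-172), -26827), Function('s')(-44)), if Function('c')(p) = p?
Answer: Rational(-125493817, 4648) ≈ -27000.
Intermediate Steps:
Function('s')(q) = Mul(Pow(Add(127, q), -1), Add(q, Pow(Add(-12, q), -1))) (Function('s')(q) = Mul(Add(q, Pow(Add(-12, q), -1)), Pow(Add(q, 127), -1)) = Mul(Add(q, Pow(Add(-12, q), -1)), Pow(Add(127, q), -1)) = Mul(Pow(Add(127, q), -1), Add(q, Pow(Add(-12, q), -1))))
Add(Add(Function('c')(-172), -26827), Function('s')(-44)) = Add(Add(-172, -26827), Mul(Pow(Add(-12, -44), -1), Pow(Add(127, -44), -1), Add(1, Mul(-44, Add(-12, -44))))) = Add(-26999, Mul(Pow(-56, -1), Pow(83, -1), Add(1, Mul(-44, -56)))) = Add(-26999, Mul(Rational(-1, 56), Rational(1, 83), Add(1, 2464))) = Add(-26999, Mul(Rational(-1, 56), Rational(1, 83), 2465)) = Add(-26999, Rational(-2465, 4648)) = Rational(-125493817, 4648)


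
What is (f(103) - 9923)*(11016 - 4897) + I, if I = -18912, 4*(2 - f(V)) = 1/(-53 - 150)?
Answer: -1700314097/28 ≈ -6.0726e+7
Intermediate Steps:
f(V) = 1625/812 (f(V) = 2 - 1/(4*(-53 - 150)) = 2 - ¼/(-203) = 2 - ¼*(-1/203) = 2 + 1/812 = 1625/812)
(f(103) - 9923)*(11016 - 4897) + I = (1625/812 - 9923)*(11016 - 4897) - 18912 = -8055851/812*6119 - 18912 = -1699784561/28 - 18912 = -1700314097/28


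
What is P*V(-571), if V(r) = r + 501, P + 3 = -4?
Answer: 490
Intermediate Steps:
P = -7 (P = -3 - 4 = -7)
V(r) = 501 + r
P*V(-571) = -7*(501 - 571) = -7*(-70) = 490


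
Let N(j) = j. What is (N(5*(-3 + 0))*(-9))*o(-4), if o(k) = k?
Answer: -540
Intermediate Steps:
(N(5*(-3 + 0))*(-9))*o(-4) = ((5*(-3 + 0))*(-9))*(-4) = ((5*(-3))*(-9))*(-4) = -15*(-9)*(-4) = 135*(-4) = -540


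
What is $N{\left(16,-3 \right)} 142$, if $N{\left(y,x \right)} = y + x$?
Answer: $1846$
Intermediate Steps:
$N{\left(y,x \right)} = x + y$
$N{\left(16,-3 \right)} 142 = \left(-3 + 16\right) 142 = 13 \cdot 142 = 1846$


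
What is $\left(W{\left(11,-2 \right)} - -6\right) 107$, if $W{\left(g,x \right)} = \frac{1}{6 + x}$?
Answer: $\frac{2675}{4} \approx 668.75$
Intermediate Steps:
$\left(W{\left(11,-2 \right)} - -6\right) 107 = \left(\frac{1}{6 - 2} - -6\right) 107 = \left(\frac{1}{4} + 6\right) 107 = \frac{25}{4} \cdot 107 = \frac{2675}{4}$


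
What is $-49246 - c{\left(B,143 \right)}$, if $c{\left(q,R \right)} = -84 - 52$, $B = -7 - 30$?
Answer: $-49110$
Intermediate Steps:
$B = -37$ ($B = -7 - 30 = -37$)
$c{\left(q,R \right)} = -136$ ($c{\left(q,R \right)} = -84 - 52 = -136$)
$-49246 - c{\left(B,143 \right)} = -49246 - -136 = -49246 + 136 = -49110$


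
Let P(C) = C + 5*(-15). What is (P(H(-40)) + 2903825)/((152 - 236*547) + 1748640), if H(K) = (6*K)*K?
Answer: 58267/32394 ≈ 1.7987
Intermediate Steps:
H(K) = 6*K²
P(C) = -75 + C (P(C) = C - 75 = -75 + C)
(P(H(-40)) + 2903825)/((152 - 236*547) + 1748640) = ((-75 + 6*(-40)²) + 2903825)/((152 - 236*547) + 1748640) = ((-75 + 6*1600) + 2903825)/((152 - 129092) + 1748640) = ((-75 + 9600) + 2903825)/(-128940 + 1748640) = (9525 + 2903825)/1619700 = 2913350*(1/1619700) = 58267/32394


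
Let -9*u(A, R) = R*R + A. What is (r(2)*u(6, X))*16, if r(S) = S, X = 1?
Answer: -224/9 ≈ -24.889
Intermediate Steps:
u(A, R) = -A/9 - R²/9 (u(A, R) = -(R*R + A)/9 = -(R² + A)/9 = -(A + R²)/9 = -A/9 - R²/9)
(r(2)*u(6, X))*16 = (2*(-⅑*6 - ⅑*1²))*16 = (2*(-⅔ - ⅑*1))*16 = (2*(-⅔ - ⅑))*16 = (2*(-7/9))*16 = -14/9*16 = -224/9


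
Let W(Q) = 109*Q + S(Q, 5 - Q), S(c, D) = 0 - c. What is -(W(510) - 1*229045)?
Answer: 173965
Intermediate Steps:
S(c, D) = -c
W(Q) = 108*Q (W(Q) = 109*Q - Q = 108*Q)
-(W(510) - 1*229045) = -(108*510 - 1*229045) = -(55080 - 229045) = -1*(-173965) = 173965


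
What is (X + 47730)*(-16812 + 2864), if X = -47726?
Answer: -55792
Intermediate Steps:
(X + 47730)*(-16812 + 2864) = (-47726 + 47730)*(-16812 + 2864) = 4*(-13948) = -55792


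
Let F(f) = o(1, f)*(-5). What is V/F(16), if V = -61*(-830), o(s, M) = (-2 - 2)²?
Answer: -5063/8 ≈ -632.88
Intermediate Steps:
o(s, M) = 16 (o(s, M) = (-4)² = 16)
F(f) = -80 (F(f) = 16*(-5) = -80)
V = 50630
V/F(16) = 50630/(-80) = 50630*(-1/80) = -5063/8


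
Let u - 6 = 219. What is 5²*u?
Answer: 5625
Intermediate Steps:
u = 225 (u = 6 + 219 = 225)
5²*u = 5²*225 = 25*225 = 5625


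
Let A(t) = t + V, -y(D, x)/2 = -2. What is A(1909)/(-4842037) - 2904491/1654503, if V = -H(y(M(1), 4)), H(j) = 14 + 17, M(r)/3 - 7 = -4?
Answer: -14066760044801/8011164742611 ≈ -1.7559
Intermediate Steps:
M(r) = 9 (M(r) = 21 + 3*(-4) = 21 - 12 = 9)
y(D, x) = 4 (y(D, x) = -2*(-2) = 4)
H(j) = 31
V = -31 (V = -1*31 = -31)
A(t) = -31 + t (A(t) = t - 31 = -31 + t)
A(1909)/(-4842037) - 2904491/1654503 = (-31 + 1909)/(-4842037) - 2904491/1654503 = 1878*(-1/4842037) - 2904491*1/1654503 = -1878/4842037 - 2904491/1654503 = -14066760044801/8011164742611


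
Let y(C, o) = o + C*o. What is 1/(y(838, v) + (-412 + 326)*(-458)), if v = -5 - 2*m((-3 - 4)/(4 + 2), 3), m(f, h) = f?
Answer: 3/111452 ≈ 2.6917e-5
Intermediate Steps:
v = -8/3 (v = -5 - 2*(-3 - 4)/(4 + 2) = -5 - (-14)/6 = -5 - 2*(-7/6) = -5 + 7/3 = -8/3 ≈ -2.6667)
1/(y(838, v) + (-412 + 326)*(-458)) = 1/(-8*(1 + 838)/3 + (-412 + 326)*(-458)) = 1/(-8/3*839 - 86*(-458)) = 1/(-6712/3 + 39388) = 1/(111452/3) = 3/111452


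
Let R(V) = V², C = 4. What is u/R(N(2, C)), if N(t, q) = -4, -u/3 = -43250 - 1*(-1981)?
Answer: 123807/16 ≈ 7737.9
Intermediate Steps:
u = 123807 (u = -3*(-43250 - 1*(-1981)) = -3*(-43250 + 1981) = -3*(-41269) = 123807)
u/R(N(2, C)) = 123807/((-4)²) = 123807/16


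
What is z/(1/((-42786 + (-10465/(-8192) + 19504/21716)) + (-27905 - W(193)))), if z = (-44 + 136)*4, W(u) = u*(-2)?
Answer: -71913494721949/2779648 ≈ -2.5871e+7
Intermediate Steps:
W(u) = -2*u
z = 368 (z = 92*4 = 368)
z/(1/((-42786 + (-10465/(-8192) + 19504/21716)) + (-27905 - W(193)))) = 368/(1/((-42786 + (-10465/(-8192) + 19504/21716)) + (-27905 - (-2)*193))) = 368/(1/((-42786 + (-10465*(-1/8192) + 19504*(1/21716))) + (-27905 - 1*(-386)))) = 368/(1/((-42786 + (10465/8192 + 4876/5429)) + (-27905 + 386))) = 368/(1/((-42786 + 96758677/44474368) - 27519)) = 368/(1/(-1902783550571/44474368 - 27519)) = 368/(1/(-3126673683563/44474368)) = 368/(-44474368/3126673683563) = 368*(-3126673683563/44474368) = -71913494721949/2779648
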